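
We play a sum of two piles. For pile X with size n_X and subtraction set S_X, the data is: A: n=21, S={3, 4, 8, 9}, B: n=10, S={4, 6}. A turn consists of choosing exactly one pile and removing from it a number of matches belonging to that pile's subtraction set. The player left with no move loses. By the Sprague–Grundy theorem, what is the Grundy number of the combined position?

3

Pile A, S = {3, 4, 8, 9}:
n :  0  1  2  3  4  5  6  7  8  9 10 11 12 13 14 15 16 17 18 19 20 21
G :  0  0  0  1  1  1  2  0  2  3  1  3  0  0  0  1  1  1  2  0  2  3
G_A(21) = 3.
Pile B, S = {4, 6}:
G(0) = 0
G(1) = mex{} = 0
G(2) = mex{} = 0
G(3) = mex{} = 0
G(4) = mex{0} = 1
G(5) = mex{0} = 1
G(6) = mex{0,0} = 1
G(7) = mex{0,0} = 1
G(8) = mex{1,0} = 2
G(9) = mex{1,0} = 2
G(10) = mex{1,1} = 0
G_B(10) = 0.
Combined Grundy value = 3 ⊕ 0 = 3.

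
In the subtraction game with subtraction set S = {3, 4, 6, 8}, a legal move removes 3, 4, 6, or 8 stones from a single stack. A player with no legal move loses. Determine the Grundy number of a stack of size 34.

0

n :  0  1  2  3  4  5  6  7  8  9 10 11 12 13 14 15 16 17 18 19 20 21 22 23 24 25 26 27 28 29 30 31 32 33 34
G :  0  0  0  1  1  1  2  2  2  3  3  0  0  0  1  1  1  2  2  2  3  3  0  0  0  1  1  1  2  2  2  3  3  0  0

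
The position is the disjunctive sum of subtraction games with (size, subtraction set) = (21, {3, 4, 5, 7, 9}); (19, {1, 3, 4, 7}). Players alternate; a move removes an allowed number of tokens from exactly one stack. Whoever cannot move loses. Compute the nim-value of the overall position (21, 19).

Stack A, S = {3, 4, 5, 7, 9}:
G(0) = 0
G(1) = mex{} = 0
G(2) = mex{} = 0
G(3) = mex{0} = 1
G(4) = mex{0,0} = 1
G(5) = mex{0,0,0} = 1
G(6) = mex{1,0,0} = 2
G(7) = mex{1,1,0,0} = 2
G(8) = mex{1,1,1,0} = 2
G(9) = mex{2,1,1,0,0} = 3
G(10) = mex{2,2,1,1,0} = 3
G(11) = mex{2,2,2,1,0} = 3
G(12) = mex{3,2,2,1,1} = 0
G(13) = mex{3,3,2,2,1} = 0
G(14) = mex{3,3,3,2,1} = 0
G(15) = mex{0,3,3,2,2} = 1
G(16) = mex{0,0,3,3,2} = 1
G(17) = mex{0,0,0,3,2} = 1
G(18) = mex{1,0,0,3,3} = 2
G(19) = mex{1,1,0,0,3} = 2
G(20) = mex{1,1,1,0,3} = 2
G(21) = mex{2,1,1,0,0} = 3
G_A(21) = 3.
Stack B, S = {1, 3, 4, 7}:
G(0) = 0
G(1) = mex{0} = 1
G(2) = mex{1} = 0
G(3) = mex{0,0} = 1
G(4) = mex{1,1,0} = 2
G(5) = mex{2,0,1} = 3
G(6) = mex{3,1,0} = 2
G(7) = mex{2,2,1,0} = 3
G(8) = mex{3,3,2,1} = 0
G(9) = mex{0,2,3,0} = 1
G(10) = mex{1,3,2,1} = 0
G(11) = mex{0,0,3,2} = 1
G(12) = mex{1,1,0,3} = 2
G(13) = mex{2,0,1,2} = 3
G(14) = mex{3,1,0,3} = 2
G(15) = mex{2,2,1,0} = 3
G(16) = mex{3,3,2,1} = 0
G(17) = mex{0,2,3,0} = 1
G(18) = mex{1,3,2,1} = 0
G(19) = mex{0,0,3,2} = 1
G_B(19) = 1.
Combined Grundy value = 3 ⊕ 1 = 2.

2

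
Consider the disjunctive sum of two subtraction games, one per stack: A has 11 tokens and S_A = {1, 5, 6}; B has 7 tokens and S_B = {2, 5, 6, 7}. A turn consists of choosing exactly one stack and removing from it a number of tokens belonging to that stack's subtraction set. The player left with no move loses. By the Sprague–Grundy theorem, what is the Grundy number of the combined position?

3

Stack A, S = {1, 5, 6}:
n :  0  1  2  3  4  5  6  7  8  9 10 11
G :  0  1  0  1  0  1  2  3  2  3  2  0
G_A(11) = 0.
Stack B, S = {2, 5, 6, 7}:
G(0) = 0
G(1) = mex{} = 0
G(2) = mex{0} = 1
G(3) = mex{0} = 1
G(4) = mex{1} = 0
G(5) = mex{1,0} = 2
G(6) = mex{0,0,0} = 1
G(7) = mex{2,1,0,0} = 3
G_B(7) = 3.
Combined Grundy value = 0 ⊕ 3 = 3.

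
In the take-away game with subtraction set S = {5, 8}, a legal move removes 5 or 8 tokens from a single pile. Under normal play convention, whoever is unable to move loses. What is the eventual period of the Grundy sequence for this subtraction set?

G(0) = 0
G(1) = mex{} = 0
G(2) = mex{} = 0
G(3) = mex{} = 0
G(4) = mex{} = 0
G(5) = mex{0} = 1
G(6) = mex{0} = 1
G(7) = mex{0} = 1
G(8) = mex{0,0} = 1
G(9) = mex{0,0} = 1
G(10) = mex{1,0} = 2
G(11) = mex{1,0} = 2
G(12) = mex{1,0} = 2
G(13) = mex{1,1} = 0
G(14) = mex{1,1} = 0
G(15) = mex{2,1} = 0
G(16) = mex{2,1} = 0
G(17) = mex{2,1} = 0
G(18) = mex{0,2} = 1
G(19) = mex{0,2} = 1
G(20) = mex{0,2} = 1
G(21) = mex{0,0} = 1
G(22) = mex{0,0} = 1
G(23) = mex{1,0} = 2
G(24) = mex{1,0} = 2
G(25) = mex{1,0} = 2
G(26) = mex{1,1} = 0
G(27) = mex{1,1} = 0
G(n+13) = G(n) holds for n = 0,…,7 (a full window of length max(S) = 8), so the sequence is purely periodic with period 13.

13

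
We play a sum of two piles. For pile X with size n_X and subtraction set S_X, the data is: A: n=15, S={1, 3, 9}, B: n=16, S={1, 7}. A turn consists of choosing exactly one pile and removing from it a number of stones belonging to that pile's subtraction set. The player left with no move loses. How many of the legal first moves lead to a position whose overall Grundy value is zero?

5

Pile A, S = {1, 3, 9}:
n :  0  1  2  3  4  5  6  7  8  9 10 11 12 13 14 15
G :  0  1  0  1  0  1  0  1  0  1  0  1  0  1  0  1
G_A(15) = 1.
Pile B, S = {1, 7}:
n :  0  1  2  3  4  5  6  7  8  9 10 11 12 13 14 15 16
G :  0  1  0  1  0  1  0  1  0  1  0  1  0  1  0  1  0
G_B(16) = 0.
Combined Grundy value = 1 ⊕ 0 = 1.
A winning move leaves total XOR = 0, i.e. changes one component's Grundy value g to g ⊕ X where X is the current total.
Pile A: need g' = 1⊕1 = 0. Options: 15−1→G=0, 15−3→G=0, 15−9→G=0. Hits: 3.
Pile B: need g' = 0⊕1 = 1. Options: 16−1→G=1, 16−7→G=1. Hits: 2.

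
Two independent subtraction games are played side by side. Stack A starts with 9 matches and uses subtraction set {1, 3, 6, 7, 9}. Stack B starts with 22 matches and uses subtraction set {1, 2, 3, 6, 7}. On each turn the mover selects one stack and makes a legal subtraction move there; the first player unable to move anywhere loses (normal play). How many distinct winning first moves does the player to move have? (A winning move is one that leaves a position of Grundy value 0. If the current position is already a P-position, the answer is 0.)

4

Stack A, S = {1, 3, 6, 7, 9}:
G(0) = 0
G(1) = mex{0} = 1
G(2) = mex{1} = 0
G(3) = mex{0,0} = 1
G(4) = mex{1,1} = 0
G(5) = mex{0,0} = 1
G(6) = mex{1,1,0} = 2
G(7) = mex{2,0,1,0} = 3
G(8) = mex{3,1,0,1} = 2
G(9) = mex{2,2,1,0,0} = 3
G_A(9) = 3.
Stack B, S = {1, 2, 3, 6, 7}:
G(0) = 0
G(1) = mex{0} = 1
G(2) = mex{1,0} = 2
G(3) = mex{2,1,0} = 3
G(4) = mex{3,2,1} = 0
G(5) = mex{0,3,2} = 1
G(6) = mex{1,0,3,0} = 2
G(7) = mex{2,1,0,1,0} = 3
G(8) = mex{3,2,1,2,1} = 0
G(9) = mex{0,3,2,3,2} = 1
G(10) = mex{1,0,3,0,3} = 2
G(11) = mex{2,1,0,1,0} = 3
G(12) = mex{3,2,1,2,1} = 0
G(13) = mex{0,3,2,3,2} = 1
G(14) = mex{1,0,3,0,3} = 2
G(15) = mex{2,1,0,1,0} = 3
G(16) = mex{3,2,1,2,1} = 0
G(17) = mex{0,3,2,3,2} = 1
G(18) = mex{1,0,3,0,3} = 2
G(19) = mex{2,1,0,1,0} = 3
G(20) = mex{3,2,1,2,1} = 0
G(21) = mex{0,3,2,3,2} = 1
G(22) = mex{1,0,3,0,3} = 2
G_B(22) = 2.
Combined Grundy value = 3 ⊕ 2 = 1.
A winning move leaves total XOR = 0, i.e. changes one component's Grundy value g to g ⊕ X where X is the current total.
Stack A: need g' = 3⊕1 = 2. Options: 9−1→G=2, 9−3→G=2, 9−6→G=1, 9−7→G=0, 9−9→G=0. Hits: 2.
Stack B: need g' = 2⊕1 = 3. Options: 22−1→G=1, 22−2→G=0, 22−3→G=3, 22−6→G=0, 22−7→G=3. Hits: 2.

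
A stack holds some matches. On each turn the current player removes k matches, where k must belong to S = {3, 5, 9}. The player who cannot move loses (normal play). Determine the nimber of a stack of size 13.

2

n :  0  1  2  3  4  5  6  7  8  9 10 11 12 13
G :  0  0  0  1  1  1  2  2  0  3  3  1  0  2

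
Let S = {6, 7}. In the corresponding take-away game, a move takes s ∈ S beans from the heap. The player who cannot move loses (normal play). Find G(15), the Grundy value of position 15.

G(0) = 0
G(1) = mex{} = 0
G(2) = mex{} = 0
G(3) = mex{} = 0
G(4) = mex{} = 0
G(5) = mex{} = 0
G(6) = mex{0} = 1
G(7) = mex{0,0} = 1
G(8) = mex{0,0} = 1
G(9) = mex{0,0} = 1
G(10) = mex{0,0} = 1
G(11) = mex{0,0} = 1
G(12) = mex{1,0} = 2
G(13) = mex{1,1} = 0
G(14) = mex{1,1} = 0
G(15) = mex{1,1} = 0

0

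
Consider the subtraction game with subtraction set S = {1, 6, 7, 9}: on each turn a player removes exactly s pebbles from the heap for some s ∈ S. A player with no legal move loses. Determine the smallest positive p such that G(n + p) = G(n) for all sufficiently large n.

12

n :  0  1  2  3  4  5  6  7  8  9 10 11 12 13 14 15 16 17 18 19 20 21 22 23 24 25
G :  0  1  0  1  0  1  2  3  2  3  2  3  0  1  0  1  0  1  2  3  2  3  2  3  0  1
G(n+12) = G(n) holds for n = 0,…,8 (a full window of length max(S) = 9), so the sequence is purely periodic with period 12.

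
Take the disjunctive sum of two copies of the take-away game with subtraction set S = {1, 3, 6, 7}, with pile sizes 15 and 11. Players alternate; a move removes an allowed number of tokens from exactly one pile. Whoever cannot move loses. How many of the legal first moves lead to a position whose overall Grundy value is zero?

All piles use S = {1, 3, 6, 7}:
G(0) = 0
G(1) = mex{0} = 1
G(2) = mex{1} = 0
G(3) = mex{0,0} = 1
G(4) = mex{1,1} = 0
G(5) = mex{0,0} = 1
G(6) = mex{1,1,0} = 2
G(7) = mex{2,0,1,0} = 3
G(8) = mex{3,1,0,1} = 2
G(9) = mex{2,2,1,0} = 3
G(10) = mex{3,3,0,1} = 2
G(11) = mex{2,2,1,0} = 3
G(12) = mex{3,3,2,1} = 0
G(13) = mex{0,2,3,2} = 1
G(14) = mex{1,3,2,3} = 0
G(15) = mex{0,0,3,2} = 1
Pile A: G(15) = 1.
Pile B: G(11) = 3.
Combined Grundy value = 1 ⊕ 3 = 2.
A winning move leaves total XOR = 0, i.e. changes one component's Grundy value g to g ⊕ X where X is the current total.
Pile A: need g' = 1⊕2 = 3. Options: 15−1→G=0, 15−3→G=0, 15−6→G=3, 15−7→G=2. Hits: 1.
Pile B: need g' = 3⊕2 = 1. Options: 11−1→G=2, 11−3→G=2, 11−6→G=1, 11−7→G=0. Hits: 1.

2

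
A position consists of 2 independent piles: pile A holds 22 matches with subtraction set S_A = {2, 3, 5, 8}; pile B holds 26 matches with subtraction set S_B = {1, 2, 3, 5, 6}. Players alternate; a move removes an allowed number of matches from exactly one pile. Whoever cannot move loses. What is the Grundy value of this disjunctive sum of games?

1

Pile A, S = {2, 3, 5, 8}:
G(0) = 0
G(1) = mex{} = 0
G(2) = mex{0} = 1
G(3) = mex{0,0} = 1
G(4) = mex{1,0} = 2
G(5) = mex{1,1,0} = 2
G(6) = mex{2,1,0} = 3
G(7) = mex{2,2,1} = 0
G(8) = mex{3,2,1,0} = 4
G(9) = mex{0,3,2,0} = 1
G(10) = mex{4,0,2,1} = 3
G(11) = mex{1,4,3,1} = 0
G(12) = mex{3,1,0,2} = 4
G(13) = mex{0,3,4,2} = 1
G(14) = mex{4,0,1,3} = 2
G(15) = mex{1,4,3,0} = 2
G(16) = mex{2,1,0,4} = 3
G(17) = mex{2,2,4,1} = 0
G(18) = mex{3,2,1,3} = 0
G(19) = mex{0,3,2,0} = 1
G(20) = mex{0,0,2,4} = 1
G(21) = mex{1,0,3,1} = 2
G(22) = mex{1,1,0,2} = 3
G_A(22) = 3.
Pile B, S = {1, 2, 3, 5, 6}:
G(0) = 0
G(1) = mex{0} = 1
G(2) = mex{1,0} = 2
G(3) = mex{2,1,0} = 3
G(4) = mex{3,2,1} = 0
G(5) = mex{0,3,2,0} = 1
G(6) = mex{1,0,3,1,0} = 2
G(7) = mex{2,1,0,2,1} = 3
G(8) = mex{3,2,1,3,2} = 0
G(9) = mex{0,3,2,0,3} = 1
G(10) = mex{1,0,3,1,0} = 2
G(11) = mex{2,1,0,2,1} = 3
G(12) = mex{3,2,1,3,2} = 0
G(13) = mex{0,3,2,0,3} = 1
G(14) = mex{1,0,3,1,0} = 2
G(15) = mex{2,1,0,2,1} = 3
G(16) = mex{3,2,1,3,2} = 0
G(17) = mex{0,3,2,0,3} = 1
G(18) = mex{1,0,3,1,0} = 2
G(19) = mex{2,1,0,2,1} = 3
G(20) = mex{3,2,1,3,2} = 0
G(21) = mex{0,3,2,0,3} = 1
G(22) = mex{1,0,3,1,0} = 2
G(23) = mex{2,1,0,2,1} = 3
G(24) = mex{3,2,1,3,2} = 0
G(25) = mex{0,3,2,0,3} = 1
G(26) = mex{1,0,3,1,0} = 2
G_B(26) = 2.
Combined Grundy value = 3 ⊕ 2 = 1.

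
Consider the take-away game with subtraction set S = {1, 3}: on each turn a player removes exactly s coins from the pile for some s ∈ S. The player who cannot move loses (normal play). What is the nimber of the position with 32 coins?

0

G(0) = 0
G(1) = mex{0} = 1
G(2) = mex{1} = 0
G(3) = mex{0,0} = 1
G(4) = mex{1,1} = 0
G(5) = mex{0,0} = 1
G(6) = mex{1,1} = 0
G(7) = mex{0,0} = 1
G(8) = mex{1,1} = 0
G(9) = mex{0,0} = 1
G(10) = mex{1,1} = 0
G(11) = mex{0,0} = 1
G(12) = mex{1,1} = 0
G(13) = mex{0,0} = 1
G(14) = mex{1,1} = 0
G(15) = mex{0,0} = 1
G(16) = mex{1,1} = 0
G(17) = mex{0,0} = 1
G(18) = mex{1,1} = 0
G(19) = mex{0,0} = 1
G(20) = mex{1,1} = 0
G(21) = mex{0,0} = 1
G(22) = mex{1,1} = 0
G(23) = mex{0,0} = 1
G(24) = mex{1,1} = 0
G(25) = mex{0,0} = 1
G(26) = mex{1,1} = 0
G(27) = mex{0,0} = 1
G(28) = mex{1,1} = 0
G(29) = mex{0,0} = 1
G(30) = mex{1,1} = 0
G(31) = mex{0,0} = 1
G(32) = mex{1,1} = 0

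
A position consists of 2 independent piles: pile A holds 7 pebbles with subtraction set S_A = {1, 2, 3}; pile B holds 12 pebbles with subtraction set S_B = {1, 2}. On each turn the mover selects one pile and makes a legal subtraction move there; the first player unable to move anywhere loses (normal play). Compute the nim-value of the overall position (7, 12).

3

Pile A, S = {1, 2, 3}:
G(0) = 0
G(1) = mex{0} = 1
G(2) = mex{1,0} = 2
G(3) = mex{2,1,0} = 3
G(4) = mex{3,2,1} = 0
G(5) = mex{0,3,2} = 1
G(6) = mex{1,0,3} = 2
G(7) = mex{2,1,0} = 3
G_A(7) = 3.
Pile B, S = {1, 2}:
G(0) = 0
G(1) = mex{0} = 1
G(2) = mex{1,0} = 2
G(3) = mex{2,1} = 0
G(4) = mex{0,2} = 1
G(5) = mex{1,0} = 2
G(6) = mex{2,1} = 0
G(7) = mex{0,2} = 1
G(8) = mex{1,0} = 2
G(9) = mex{2,1} = 0
G(10) = mex{0,2} = 1
G(11) = mex{1,0} = 2
G(12) = mex{2,1} = 0
G_B(12) = 0.
Combined Grundy value = 3 ⊕ 0 = 3.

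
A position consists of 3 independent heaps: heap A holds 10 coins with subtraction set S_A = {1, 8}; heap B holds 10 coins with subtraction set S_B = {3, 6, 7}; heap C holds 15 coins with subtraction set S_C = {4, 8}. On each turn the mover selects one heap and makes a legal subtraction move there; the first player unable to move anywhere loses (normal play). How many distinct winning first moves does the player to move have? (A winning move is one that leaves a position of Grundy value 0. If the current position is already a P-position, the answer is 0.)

5

Heap A, S = {1, 8}:
n :  0  1  2  3  4  5  6  7  8  9 10
G :  0  1  0  1  0  1  0  1  2  0  1
G_A(10) = 1.
Heap B, S = {3, 6, 7}:
n :  0  1  2  3  4  5  6  7  8  9 10
G :  0  0  0  1  1  1  2  2  2  3  0
G_B(10) = 0.
Heap C, S = {4, 8}:
G(0) = 0
G(1) = mex{} = 0
G(2) = mex{} = 0
G(3) = mex{} = 0
G(4) = mex{0} = 1
G(5) = mex{0} = 1
G(6) = mex{0} = 1
G(7) = mex{0} = 1
G(8) = mex{1,0} = 2
G(9) = mex{1,0} = 2
G(10) = mex{1,0} = 2
G(11) = mex{1,0} = 2
G(12) = mex{2,1} = 0
G(13) = mex{2,1} = 0
G(14) = mex{2,1} = 0
G(15) = mex{2,1} = 0
G_C(15) = 0.
Combined Grundy value = 1 ⊕ 0 ⊕ 0 = 1.
A winning move leaves total XOR = 0, i.e. changes one component's Grundy value g to g ⊕ X where X is the current total.
Heap A: need g' = 1⊕1 = 0. Options: 10−1→G=0, 10−8→G=0. Hits: 2.
Heap B: need g' = 0⊕1 = 1. Options: 10−3→G=2, 10−6→G=1, 10−7→G=1. Hits: 2.
Heap C: need g' = 0⊕1 = 1. Options: 15−4→G=2, 15−8→G=1. Hits: 1.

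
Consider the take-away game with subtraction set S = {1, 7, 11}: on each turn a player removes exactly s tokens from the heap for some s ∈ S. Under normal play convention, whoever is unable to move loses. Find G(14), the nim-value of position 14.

0

n :  0  1  2  3  4  5  6  7  8  9 10 11 12 13 14
G :  0  1  0  1  0  1  0  1  0  1  0  1  0  1  0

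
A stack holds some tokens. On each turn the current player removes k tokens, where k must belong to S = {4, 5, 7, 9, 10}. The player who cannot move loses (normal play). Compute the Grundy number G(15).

n :  0  1  2  3  4  5  6  7  8  9 10 11 12 13 14 15
G :  0  0  0  0  1  1  1  1  2  2  2  2  3  3  0  0

0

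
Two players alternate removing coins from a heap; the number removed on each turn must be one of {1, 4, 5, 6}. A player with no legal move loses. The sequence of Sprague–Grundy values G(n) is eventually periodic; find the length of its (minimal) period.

G(0) = 0
G(1) = mex{0} = 1
G(2) = mex{1} = 0
G(3) = mex{0} = 1
G(4) = mex{1,0} = 2
G(5) = mex{2,1,0} = 3
G(6) = mex{3,0,1,0} = 2
G(7) = mex{2,1,0,1} = 3
G(8) = mex{3,2,1,0} = 4
G(9) = mex{4,3,2,1} = 0
G(10) = mex{0,2,3,2} = 1
G(11) = mex{1,3,2,3} = 0
G(12) = mex{0,4,3,2} = 1
G(13) = mex{1,0,4,3} = 2
G(14) = mex{2,1,0,4} = 3
G(15) = mex{3,0,1,0} = 2
G(16) = mex{2,1,0,1} = 3
G(17) = mex{3,2,1,0} = 4
G(18) = mex{4,3,2,1} = 0
G(19) = mex{0,2,3,2} = 1
G(n+9) = G(n) holds for n = 0,…,5 (a full window of length max(S) = 6), so the sequence is purely periodic with period 9.

9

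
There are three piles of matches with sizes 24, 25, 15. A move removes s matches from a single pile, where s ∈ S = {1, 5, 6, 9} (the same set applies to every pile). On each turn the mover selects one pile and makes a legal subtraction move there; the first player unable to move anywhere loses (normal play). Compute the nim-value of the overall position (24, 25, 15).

All piles use S = {1, 5, 6, 9}:
n :  0  1  2  3  4  5  6  7  8  9 10 11 12 13 14 15 16 17 18 19 20 21 22 23 24 25
G :  0  1  0  1  0  1  2  3  2  3  2  3  0  1  0  1  0  1  2  3  2  3  2  3  0  1
Pile A: G(24) = 0.
Pile B: G(25) = 1.
Pile C: G(15) = 1.
Combined Grundy value = 0 ⊕ 1 ⊕ 1 = 0.

0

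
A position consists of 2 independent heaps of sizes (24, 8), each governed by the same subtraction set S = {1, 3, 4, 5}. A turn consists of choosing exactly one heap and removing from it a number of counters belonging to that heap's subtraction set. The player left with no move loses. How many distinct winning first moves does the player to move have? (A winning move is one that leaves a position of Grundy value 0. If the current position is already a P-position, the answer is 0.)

All heaps use S = {1, 3, 4, 5}:
G(0) = 0
G(1) = mex{0} = 1
G(2) = mex{1} = 0
G(3) = mex{0,0} = 1
G(4) = mex{1,1,0} = 2
G(5) = mex{2,0,1,0} = 3
G(6) = mex{3,1,0,1} = 2
G(7) = mex{2,2,1,0} = 3
G(8) = mex{3,3,2,1} = 0
G(9) = mex{0,2,3,2} = 1
G(10) = mex{1,3,2,3} = 0
G(11) = mex{0,0,3,2} = 1
G(12) = mex{1,1,0,3} = 2
G(13) = mex{2,0,1,0} = 3
G(14) = mex{3,1,0,1} = 2
G(15) = mex{2,2,1,0} = 3
G(16) = mex{3,3,2,1} = 0
G(17) = mex{0,2,3,2} = 1
G(18) = mex{1,3,2,3} = 0
G(19) = mex{0,0,3,2} = 1
G(20) = mex{1,1,0,3} = 2
G(21) = mex{2,0,1,0} = 3
G(22) = mex{3,1,0,1} = 2
G(23) = mex{2,2,1,0} = 3
G(24) = mex{3,3,2,1} = 0
Heap A: G(24) = 0.
Heap B: G(8) = 0.
Combined Grundy value = 0 ⊕ 0 = 0.
A winning move leaves total XOR = 0, i.e. changes one component's Grundy value g to g ⊕ X where X is the current total.
Heap A: target g' = 0⊕0 = 0, but every legal move changes the Grundy value (mex property), so 0 moves.
Heap B: target g' = 0⊕0 = 0, but every legal move changes the Grundy value (mex property), so 0 moves.

0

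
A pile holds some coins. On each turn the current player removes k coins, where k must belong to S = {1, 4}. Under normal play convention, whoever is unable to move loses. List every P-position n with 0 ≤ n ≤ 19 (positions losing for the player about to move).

0, 2, 5, 7, 10, 12, 15, 17

G(0) = 0
G(1) = mex{0} = 1
G(2) = mex{1} = 0
G(3) = mex{0} = 1
G(4) = mex{1,0} = 2
G(5) = mex{2,1} = 0
G(6) = mex{0,0} = 1
G(7) = mex{1,1} = 0
G(8) = mex{0,2} = 1
G(9) = mex{1,0} = 2
G(10) = mex{2,1} = 0
G(11) = mex{0,0} = 1
G(12) = mex{1,1} = 0
G(13) = mex{0,2} = 1
G(14) = mex{1,0} = 2
G(15) = mex{2,1} = 0
G(16) = mex{0,0} = 1
G(17) = mex{1,1} = 0
G(18) = mex{0,2} = 1
G(19) = mex{1,0} = 2
P-positions are exactly the n with G(n) = 0.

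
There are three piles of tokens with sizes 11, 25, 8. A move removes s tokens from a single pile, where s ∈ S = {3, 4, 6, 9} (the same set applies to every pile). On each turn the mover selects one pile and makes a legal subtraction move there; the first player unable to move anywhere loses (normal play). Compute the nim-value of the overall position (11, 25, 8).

All piles use S = {3, 4, 6, 9}:
G(0) = 0
G(1) = mex{} = 0
G(2) = mex{} = 0
G(3) = mex{0} = 1
G(4) = mex{0,0} = 1
G(5) = mex{0,0} = 1
G(6) = mex{1,0,0} = 2
G(7) = mex{1,1,0} = 2
G(8) = mex{1,1,0} = 2
G(9) = mex{2,1,1,0} = 3
G(10) = mex{2,2,1,0} = 3
G(11) = mex{2,2,1,0} = 3
G(12) = mex{3,2,2,1} = 0
G(13) = mex{3,3,2,1} = 0
G(14) = mex{3,3,2,1} = 0
G(15) = mex{0,3,3,2} = 1
G(16) = mex{0,0,3,2} = 1
G(17) = mex{0,0,3,2} = 1
G(18) = mex{1,0,0,3} = 2
G(19) = mex{1,1,0,3} = 2
G(20) = mex{1,1,0,3} = 2
G(21) = mex{2,1,1,0} = 3
G(22) = mex{2,2,1,0} = 3
G(23) = mex{2,2,1,0} = 3
G(24) = mex{3,2,2,1} = 0
G(25) = mex{3,3,2,1} = 0
Pile A: G(11) = 3.
Pile B: G(25) = 0.
Pile C: G(8) = 2.
Combined Grundy value = 3 ⊕ 0 ⊕ 2 = 1.

1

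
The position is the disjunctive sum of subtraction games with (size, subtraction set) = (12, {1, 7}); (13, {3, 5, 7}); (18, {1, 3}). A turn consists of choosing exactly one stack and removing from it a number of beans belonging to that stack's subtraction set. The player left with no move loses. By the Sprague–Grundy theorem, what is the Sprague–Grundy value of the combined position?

Stack A, S = {1, 7}:
n :  0  1  2  3  4  5  6  7  8  9 10 11 12
G :  0  1  0  1  0  1  0  1  0  1  0  1  0
G_A(12) = 0.
Stack B, S = {3, 5, 7}:
G(0) = 0
G(1) = mex{} = 0
G(2) = mex{} = 0
G(3) = mex{0} = 1
G(4) = mex{0} = 1
G(5) = mex{0,0} = 1
G(6) = mex{1,0} = 2
G(7) = mex{1,0,0} = 2
G(8) = mex{1,1,0} = 2
G(9) = mex{2,1,0} = 3
G(10) = mex{2,1,1} = 0
G(11) = mex{2,2,1} = 0
G(12) = mex{3,2,1} = 0
G(13) = mex{0,2,2} = 1
G_B(13) = 1.
Stack C, S = {1, 3}:
G(0) = 0
G(1) = mex{0} = 1
G(2) = mex{1} = 0
G(3) = mex{0,0} = 1
G(4) = mex{1,1} = 0
G(5) = mex{0,0} = 1
G(6) = mex{1,1} = 0
G(7) = mex{0,0} = 1
G(8) = mex{1,1} = 0
G(9) = mex{0,0} = 1
G(10) = mex{1,1} = 0
G(11) = mex{0,0} = 1
G(12) = mex{1,1} = 0
G(13) = mex{0,0} = 1
G(14) = mex{1,1} = 0
G(15) = mex{0,0} = 1
G(16) = mex{1,1} = 0
G(17) = mex{0,0} = 1
G(18) = mex{1,1} = 0
G_C(18) = 0.
Combined Grundy value = 0 ⊕ 1 ⊕ 0 = 1.

1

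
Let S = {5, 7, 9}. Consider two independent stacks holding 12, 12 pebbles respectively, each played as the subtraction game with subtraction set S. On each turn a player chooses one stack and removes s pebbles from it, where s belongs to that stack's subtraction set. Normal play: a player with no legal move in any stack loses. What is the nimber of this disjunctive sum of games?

All stacks use S = {5, 7, 9}:
n :  0  1  2  3  4  5  6  7  8  9 10 11 12
G :  0  0  0  0  0  1  1  1  1  1  2  2  2
Stack A: G(12) = 2.
Stack B: G(12) = 2.
Combined Grundy value = 2 ⊕ 2 = 0.

0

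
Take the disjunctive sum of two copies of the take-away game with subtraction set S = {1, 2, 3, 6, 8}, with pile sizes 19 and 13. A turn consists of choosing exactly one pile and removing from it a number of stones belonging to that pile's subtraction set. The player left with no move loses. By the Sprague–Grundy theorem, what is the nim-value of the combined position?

All piles use S = {1, 2, 3, 6, 8}:
n :  0  1  2  3  4  5  6  7  8  9 10 11 12 13 14 15 16 17 18 19
G :  0  1  2  3  0  1  2  3  4  0  1  2  3  0  1  2  3  4  0  1
Pile A: G(19) = 1.
Pile B: G(13) = 0.
Combined Grundy value = 1 ⊕ 0 = 1.

1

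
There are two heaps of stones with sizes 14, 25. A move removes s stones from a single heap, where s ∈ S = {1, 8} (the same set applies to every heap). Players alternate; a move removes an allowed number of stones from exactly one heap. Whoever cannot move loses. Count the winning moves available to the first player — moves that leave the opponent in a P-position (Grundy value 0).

All heaps use S = {1, 8}:
n :  0  1  2  3  4  5  6  7  8  9 10 11 12 13 14 15 16 17 18 19 20 21 22 23 24 25
G :  0  1  0  1  0  1  0  1  2  0  1  0  1  0  1  0  1  2  0  1  0  1  0  1  0  1
Heap A: G(14) = 1.
Heap B: G(25) = 1.
Combined Grundy value = 1 ⊕ 1 = 0.
A winning move leaves total XOR = 0, i.e. changes one component's Grundy value g to g ⊕ X where X is the current total.
Heap A: target g' = 1⊕0 = 1, but every legal move changes the Grundy value (mex property), so 0 moves.
Heap B: target g' = 1⊕0 = 1, but every legal move changes the Grundy value (mex property), so 0 moves.

0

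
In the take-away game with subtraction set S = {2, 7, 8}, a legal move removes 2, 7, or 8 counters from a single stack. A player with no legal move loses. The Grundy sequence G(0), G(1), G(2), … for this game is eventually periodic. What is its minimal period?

n :  0  1  2  3  4  5  6  7  8  9 10 11 12 13 14 15 16 17 18 19 20 21 22 23 24 25 26
G :  0  0  1  1  0  0  1  1  2  2  0  3  1  2  0  0  1  1  2  0  0  1  1  2  0  0  1
From n = 12 onward G(n+5) = G(n); since this holds over max(S) = 8 consecutive positions the period is 5 (pre-period 12).

5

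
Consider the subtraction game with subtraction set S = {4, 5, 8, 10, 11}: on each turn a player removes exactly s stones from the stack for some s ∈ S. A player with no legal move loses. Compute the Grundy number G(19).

1

n :  0  1  2  3  4  5  6  7  8  9 10 11 12 13 14 15 16 17 18 19
G :  0  0  0  0  1  1  1  1  2  2  2  2  3  3  3  0  0  0  0  1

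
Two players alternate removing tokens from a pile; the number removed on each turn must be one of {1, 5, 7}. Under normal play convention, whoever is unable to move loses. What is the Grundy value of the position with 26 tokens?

0

G(0) = 0
G(1) = mex{0} = 1
G(2) = mex{1} = 0
G(3) = mex{0} = 1
G(4) = mex{1} = 0
G(5) = mex{0,0} = 1
G(6) = mex{1,1} = 0
G(7) = mex{0,0,0} = 1
G(8) = mex{1,1,1} = 0
G(9) = mex{0,0,0} = 1
G(10) = mex{1,1,1} = 0
G(11) = mex{0,0,0} = 1
G(12) = mex{1,1,1} = 0
G(13) = mex{0,0,0} = 1
G(14) = mex{1,1,1} = 0
G(15) = mex{0,0,0} = 1
G(16) = mex{1,1,1} = 0
G(17) = mex{0,0,0} = 1
G(18) = mex{1,1,1} = 0
G(19) = mex{0,0,0} = 1
G(20) = mex{1,1,1} = 0
G(21) = mex{0,0,0} = 1
G(22) = mex{1,1,1} = 0
G(23) = mex{0,0,0} = 1
G(24) = mex{1,1,1} = 0
G(25) = mex{0,0,0} = 1
G(26) = mex{1,1,1} = 0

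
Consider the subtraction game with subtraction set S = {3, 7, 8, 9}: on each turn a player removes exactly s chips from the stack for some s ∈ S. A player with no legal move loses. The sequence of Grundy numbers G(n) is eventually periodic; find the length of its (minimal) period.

16

n :  0  1  2  3  4  5  6  7  8  9 10 11 12 13 14 15 16 17 18 19 20 21 22 23 24 25 26 27 28 29 30 31 32 33
G :  0  0  0  1  1  1  0  2  2  1  3  3  0  2  4  1  0  0  0  1  1  1  0  2  2  1  3  3  0  2  4  1  0  0
G(n+16) = G(n) holds for n = 0,…,8 (a full window of length max(S) = 9), so the sequence is purely periodic with period 16.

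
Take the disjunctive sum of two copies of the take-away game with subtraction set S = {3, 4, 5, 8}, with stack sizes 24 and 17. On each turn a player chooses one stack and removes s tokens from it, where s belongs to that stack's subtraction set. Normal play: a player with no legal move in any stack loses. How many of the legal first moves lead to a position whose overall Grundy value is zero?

3

All stacks use S = {3, 4, 5, 8}:
n :  0  1  2  3  4  5  6  7  8  9 10 11 12 13 14 15 16 17 18 19 20 21 22 23 24
G :  0  0  0  1  1  1  2  2  2  3  3  0  0  0  1  1  1  2  2  2  3  3  0  0  0
Stack A: G(24) = 0.
Stack B: G(17) = 2.
Combined Grundy value = 0 ⊕ 2 = 2.
A winning move leaves total XOR = 0, i.e. changes one component's Grundy value g to g ⊕ X where X is the current total.
Stack A: need g' = 0⊕2 = 2. Options: 24−3→G=3, 24−4→G=3, 24−5→G=2, 24−8→G=1. Hits: 1.
Stack B: need g' = 2⊕2 = 0. Options: 17−3→G=1, 17−4→G=0, 17−5→G=0, 17−8→G=3. Hits: 2.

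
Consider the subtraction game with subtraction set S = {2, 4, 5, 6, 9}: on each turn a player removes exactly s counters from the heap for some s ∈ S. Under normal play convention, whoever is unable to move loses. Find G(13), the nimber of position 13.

1

n :  0  1  2  3  4  5  6  7  8  9 10 11 12 13
G :  0  0  1  1  2  2  3  3  0  4  1  0  2  1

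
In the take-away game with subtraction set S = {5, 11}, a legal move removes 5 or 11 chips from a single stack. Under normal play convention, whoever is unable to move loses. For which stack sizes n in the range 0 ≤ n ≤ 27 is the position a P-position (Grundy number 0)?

0, 1, 2, 3, 4, 10, 16, 17, 18, 19, 20, 26

n :  0  1  2  3  4  5  6  7  8  9 10 11 12 13 14 15 16 17 18 19 20 21 22 23 24 25 26 27
G :  0  0  0  0  0  1  1  1  1  1  0  2  2  2  2  1  0  0  0  0  0  1  1  1  1  1  0  2
P-positions are exactly the n with G(n) = 0.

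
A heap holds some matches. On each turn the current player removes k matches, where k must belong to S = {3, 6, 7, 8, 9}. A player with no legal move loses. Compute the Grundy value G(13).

0

n :  0  1  2  3  4  5  6  7  8  9 10 11 12 13
G :  0  0  0  1  1  1  2  2  2  3  3  3  0  0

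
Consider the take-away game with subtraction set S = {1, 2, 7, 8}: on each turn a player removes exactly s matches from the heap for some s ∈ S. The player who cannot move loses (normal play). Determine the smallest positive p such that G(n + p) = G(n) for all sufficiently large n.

3

G(0) = 0
G(1) = mex{0} = 1
G(2) = mex{1,0} = 2
G(3) = mex{2,1} = 0
G(4) = mex{0,2} = 1
G(5) = mex{1,0} = 2
G(6) = mex{2,1} = 0
G(7) = mex{0,2,0} = 1
G(8) = mex{1,0,1,0} = 2
G(9) = mex{2,1,2,1} = 0
G(10) = mex{0,2,0,2} = 1
G(11) = mex{1,0,1,0} = 2
G(12) = mex{2,1,2,1} = 0
G(13) = mex{0,2,0,2} = 1
G(14) = mex{1,0,1,0} = 2
G(n+3) = G(n) holds for n = 0,…,7 (a full window of length max(S) = 8), so the sequence is purely periodic with period 3.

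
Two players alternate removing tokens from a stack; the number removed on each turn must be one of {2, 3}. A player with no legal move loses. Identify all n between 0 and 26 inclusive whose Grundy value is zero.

0, 1, 5, 6, 10, 11, 15, 16, 20, 21, 25, 26

n :  0  1  2  3  4  5  6  7  8  9 10 11 12 13 14 15 16 17 18 19 20 21 22 23 24 25 26
G :  0  0  1  1  2  0  0  1  1  2  0  0  1  1  2  0  0  1  1  2  0  0  1  1  2  0  0
P-positions are exactly the n with G(n) = 0.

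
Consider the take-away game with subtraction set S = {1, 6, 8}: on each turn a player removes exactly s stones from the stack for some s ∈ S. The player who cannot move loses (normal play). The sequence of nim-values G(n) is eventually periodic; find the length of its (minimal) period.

7

n :  0  1  2  3  4  5  6  7  8  9 10 11 12 13 14 15 16
G :  0  1  0  1  0  1  2  0  1  0  1  0  1  2  0  1  0
G(n+7) = G(n) holds for n = 0,…,7 (a full window of length max(S) = 8), so the sequence is purely periodic with period 7.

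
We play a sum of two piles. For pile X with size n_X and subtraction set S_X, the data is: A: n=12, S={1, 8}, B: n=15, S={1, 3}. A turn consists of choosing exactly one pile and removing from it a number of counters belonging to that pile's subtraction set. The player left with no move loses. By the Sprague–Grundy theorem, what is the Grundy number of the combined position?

Pile A, S = {1, 8}:
G(0) = 0
G(1) = mex{0} = 1
G(2) = mex{1} = 0
G(3) = mex{0} = 1
G(4) = mex{1} = 0
G(5) = mex{0} = 1
G(6) = mex{1} = 0
G(7) = mex{0} = 1
G(8) = mex{1,0} = 2
G(9) = mex{2,1} = 0
G(10) = mex{0,0} = 1
G(11) = mex{1,1} = 0
G(12) = mex{0,0} = 1
G_A(12) = 1.
Pile B, S = {1, 3}:
G(0) = 0
G(1) = mex{0} = 1
G(2) = mex{1} = 0
G(3) = mex{0,0} = 1
G(4) = mex{1,1} = 0
G(5) = mex{0,0} = 1
G(6) = mex{1,1} = 0
G(7) = mex{0,0} = 1
G(8) = mex{1,1} = 0
G(9) = mex{0,0} = 1
G(10) = mex{1,1} = 0
G(11) = mex{0,0} = 1
G(12) = mex{1,1} = 0
G(13) = mex{0,0} = 1
G(14) = mex{1,1} = 0
G(15) = mex{0,0} = 1
G_B(15) = 1.
Combined Grundy value = 1 ⊕ 1 = 0.

0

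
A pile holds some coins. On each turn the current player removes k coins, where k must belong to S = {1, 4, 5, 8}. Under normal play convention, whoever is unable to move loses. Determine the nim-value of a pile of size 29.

0

G(0) = 0
G(1) = mex{0} = 1
G(2) = mex{1} = 0
G(3) = mex{0} = 1
G(4) = mex{1,0} = 2
G(5) = mex{2,1,0} = 3
G(6) = mex{3,0,1} = 2
G(7) = mex{2,1,0} = 3
G(8) = mex{3,2,1,0} = 4
G(9) = mex{4,3,2,1} = 0
G(10) = mex{0,2,3,0} = 1
G(11) = mex{1,3,2,1} = 0
G(12) = mex{0,4,3,2} = 1
G(13) = mex{1,0,4,3} = 2
G(14) = mex{2,1,0,2} = 3
G(15) = mex{3,0,1,3} = 2
G(16) = mex{2,1,0,4} = 3
G(17) = mex{3,2,1,0} = 4
G(18) = mex{4,3,2,1} = 0
G(19) = mex{0,2,3,0} = 1
G(20) = mex{1,3,2,1} = 0
G(21) = mex{0,4,3,2} = 1
G(22) = mex{1,0,4,3} = 2
G(23) = mex{2,1,0,2} = 3
G(24) = mex{3,0,1,3} = 2
G(25) = mex{2,1,0,4} = 3
G(26) = mex{3,2,1,0} = 4
G(27) = mex{4,3,2,1} = 0
G(28) = mex{0,2,3,0} = 1
G(29) = mex{1,3,2,1} = 0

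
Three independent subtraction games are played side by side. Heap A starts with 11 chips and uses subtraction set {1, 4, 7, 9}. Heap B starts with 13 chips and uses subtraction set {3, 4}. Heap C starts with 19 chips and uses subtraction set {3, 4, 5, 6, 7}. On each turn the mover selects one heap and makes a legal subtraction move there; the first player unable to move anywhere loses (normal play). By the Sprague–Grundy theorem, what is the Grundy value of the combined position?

Heap A, S = {1, 4, 7, 9}:
G(0) = 0
G(1) = mex{0} = 1
G(2) = mex{1} = 0
G(3) = mex{0} = 1
G(4) = mex{1,0} = 2
G(5) = mex{2,1} = 0
G(6) = mex{0,0} = 1
G(7) = mex{1,1,0} = 2
G(8) = mex{2,2,1} = 0
G(9) = mex{0,0,0,0} = 1
G(10) = mex{1,1,1,1} = 0
G(11) = mex{0,2,2,0} = 1
G_A(11) = 1.
Heap B, S = {3, 4}:
G(0) = 0
G(1) = mex{} = 0
G(2) = mex{} = 0
G(3) = mex{0} = 1
G(4) = mex{0,0} = 1
G(5) = mex{0,0} = 1
G(6) = mex{1,0} = 2
G(7) = mex{1,1} = 0
G(8) = mex{1,1} = 0
G(9) = mex{2,1} = 0
G(10) = mex{0,2} = 1
G(11) = mex{0,0} = 1
G(12) = mex{0,0} = 1
G(13) = mex{1,0} = 2
G_B(13) = 2.
Heap C, S = {3, 4, 5, 6, 7}:
G(0) = 0
G(1) = mex{} = 0
G(2) = mex{} = 0
G(3) = mex{0} = 1
G(4) = mex{0,0} = 1
G(5) = mex{0,0,0} = 1
G(6) = mex{1,0,0,0} = 2
G(7) = mex{1,1,0,0,0} = 2
G(8) = mex{1,1,1,0,0} = 2
G(9) = mex{2,1,1,1,0} = 3
G(10) = mex{2,2,1,1,1} = 0
G(11) = mex{2,2,2,1,1} = 0
G(12) = mex{3,2,2,2,1} = 0
G(13) = mex{0,3,2,2,2} = 1
G(14) = mex{0,0,3,2,2} = 1
G(15) = mex{0,0,0,3,2} = 1
G(16) = mex{1,0,0,0,3} = 2
G(17) = mex{1,1,0,0,0} = 2
G(18) = mex{1,1,1,0,0} = 2
G(19) = mex{2,1,1,1,0} = 3
G_C(19) = 3.
Combined Grundy value = 1 ⊕ 2 ⊕ 3 = 0.

0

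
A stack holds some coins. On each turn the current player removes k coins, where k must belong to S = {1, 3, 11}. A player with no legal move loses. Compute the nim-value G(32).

n :  0  1  2  3  4  5  6  7  8  9 10 11 12 13 14 15 16 17 18 19 20 21 22 23 24 25 26 27 28 29 30 31 32
G :  0  1  0  1  0  1  0  1  0  1  0  1  0  1  0  1  0  1  0  1  0  1  0  1  0  1  0  1  0  1  0  1  0

0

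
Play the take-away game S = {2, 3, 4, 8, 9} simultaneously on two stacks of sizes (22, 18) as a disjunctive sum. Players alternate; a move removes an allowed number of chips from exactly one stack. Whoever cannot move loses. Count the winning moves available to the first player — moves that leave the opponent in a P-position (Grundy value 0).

5

All stacks use S = {2, 3, 4, 8, 9}:
G(0) = 0
G(1) = mex{} = 0
G(2) = mex{0} = 1
G(3) = mex{0,0} = 1
G(4) = mex{1,0,0} = 2
G(5) = mex{1,1,0} = 2
G(6) = mex{2,1,1} = 0
G(7) = mex{2,2,1} = 0
G(8) = mex{0,2,2,0} = 1
G(9) = mex{0,0,2,0,0} = 1
G(10) = mex{1,0,0,1,0} = 2
G(11) = mex{1,1,0,1,1} = 2
G(12) = mex{2,1,1,2,1} = 0
G(13) = mex{2,2,1,2,2} = 0
G(14) = mex{0,2,2,0,2} = 1
G(15) = mex{0,0,2,0,0} = 1
G(16) = mex{1,0,0,1,0} = 2
G(17) = mex{1,1,0,1,1} = 2
G(18) = mex{2,1,1,2,1} = 0
G(19) = mex{2,2,1,2,2} = 0
G(20) = mex{0,2,2,0,2} = 1
G(21) = mex{0,0,2,0,0} = 1
G(22) = mex{1,0,0,1,0} = 2
Stack A: G(22) = 2.
Stack B: G(18) = 0.
Combined Grundy value = 2 ⊕ 0 = 2.
A winning move leaves total XOR = 0, i.e. changes one component's Grundy value g to g ⊕ X where X is the current total.
Stack A: need g' = 2⊕2 = 0. Options: 22−2→G=1, 22−3→G=0, 22−4→G=0, 22−8→G=1, 22−9→G=0. Hits: 3.
Stack B: need g' = 0⊕2 = 2. Options: 18−2→G=2, 18−3→G=1, 18−4→G=1, 18−8→G=2, 18−9→G=1. Hits: 2.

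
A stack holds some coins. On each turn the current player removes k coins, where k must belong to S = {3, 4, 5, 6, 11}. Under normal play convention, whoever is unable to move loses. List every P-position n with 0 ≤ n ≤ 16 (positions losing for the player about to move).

0, 1, 2, 9, 10

n :  0  1  2  3  4  5  6  7  8  9 10 11 12 13 14 15 16
G :  0  0  0  1  1  1  2  2  2  0  0  3  1  1  4  2  2
P-positions are exactly the n with G(n) = 0.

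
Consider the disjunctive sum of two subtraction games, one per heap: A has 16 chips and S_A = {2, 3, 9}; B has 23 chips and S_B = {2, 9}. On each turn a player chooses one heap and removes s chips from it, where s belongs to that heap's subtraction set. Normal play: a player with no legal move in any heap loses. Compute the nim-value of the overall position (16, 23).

Heap A, S = {2, 3, 9}:
n :  0  1  2  3  4  5  6  7  8  9 10 11 12 13 14 15 16
G :  0  0  1  1  2  0  0  1  1  2  2  0  0  1  1  2  0
G_A(16) = 0.
Heap B, S = {2, 9}:
n :  0  1  2  3  4  5  6  7  8  9 10 11 12 13 14 15 16 17 18 19 20 21 22 23
G :  0  0  1  1  0  0  1  1  0  2  1  0  0  1  1  0  0  1  1  0  2  1  0  0
G_B(23) = 0.
Combined Grundy value = 0 ⊕ 0 = 0.

0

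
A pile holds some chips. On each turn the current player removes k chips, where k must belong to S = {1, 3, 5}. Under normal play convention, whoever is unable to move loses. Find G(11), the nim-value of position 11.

1

G(0) = 0
G(1) = mex{0} = 1
G(2) = mex{1} = 0
G(3) = mex{0,0} = 1
G(4) = mex{1,1} = 0
G(5) = mex{0,0,0} = 1
G(6) = mex{1,1,1} = 0
G(7) = mex{0,0,0} = 1
G(8) = mex{1,1,1} = 0
G(9) = mex{0,0,0} = 1
G(10) = mex{1,1,1} = 0
G(11) = mex{0,0,0} = 1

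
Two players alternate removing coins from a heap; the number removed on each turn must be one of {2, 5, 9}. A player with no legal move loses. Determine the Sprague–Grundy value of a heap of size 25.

0

n :  0  1  2  3  4  5  6  7  8  9 10 11 12 13 14 15 16 17 18 19 20 21 22 23 24 25
G :  0  0  1  1  0  2  1  0  0  1  1  0  2  1  0  0  1  1  0  2  1  0  0  1  1  0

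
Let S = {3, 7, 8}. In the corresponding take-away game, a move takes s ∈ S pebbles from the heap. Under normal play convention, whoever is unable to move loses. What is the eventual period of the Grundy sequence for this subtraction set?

G(0) = 0
G(1) = mex{} = 0
G(2) = mex{} = 0
G(3) = mex{0} = 1
G(4) = mex{0} = 1
G(5) = mex{0} = 1
G(6) = mex{1} = 0
G(7) = mex{1,0} = 2
G(8) = mex{1,0,0} = 2
G(9) = mex{0,0,0} = 1
G(10) = mex{2,1,0} = 3
G(11) = mex{2,1,1} = 0
G(12) = mex{1,1,1} = 0
G(13) = mex{3,0,1} = 2
G(14) = mex{0,2,0} = 1
G(15) = mex{0,2,2} = 1
G(16) = mex{2,1,2} = 0
G(17) = mex{1,3,1} = 0
G(18) = mex{1,0,3} = 2
G(19) = mex{0,0,0} = 1
G(20) = mex{0,2,0} = 1
G(21) = mex{2,1,2} = 0
G(22) = mex{1,1,1} = 0
G(23) = mex{1,0,1} = 2
G(24) = mex{0,0,0} = 1
G(25) = mex{0,2,0} = 1
From n = 11 onward G(n+5) = G(n); since this holds over max(S) = 8 consecutive positions the period is 5 (pre-period 11).

5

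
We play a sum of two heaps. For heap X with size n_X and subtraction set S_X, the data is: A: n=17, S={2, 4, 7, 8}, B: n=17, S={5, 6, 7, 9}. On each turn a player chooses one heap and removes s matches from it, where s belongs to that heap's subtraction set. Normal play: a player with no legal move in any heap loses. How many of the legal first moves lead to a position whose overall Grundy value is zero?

0

Heap A, S = {2, 4, 7, 8}:
G(0) = 0
G(1) = mex{} = 0
G(2) = mex{0} = 1
G(3) = mex{0} = 1
G(4) = mex{1,0} = 2
G(5) = mex{1,0} = 2
G(6) = mex{2,1} = 0
G(7) = mex{2,1,0} = 3
G(8) = mex{0,2,0,0} = 1
G(9) = mex{3,2,1,0} = 4
G(10) = mex{1,0,1,1} = 2
G(11) = mex{4,3,2,1} = 0
G(12) = mex{2,1,2,2} = 0
G(13) = mex{0,4,0,2} = 1
G(14) = mex{0,2,3,0} = 1
G(15) = mex{1,0,1,3} = 2
G(16) = mex{1,0,4,1} = 2
G(17) = mex{2,1,2,4} = 0
G_A(17) = 0.
Heap B, S = {5, 6, 7, 9}:
n :  0  1  2  3  4  5  6  7  8  9 10 11 12 13 14 15 16 17
G :  0  0  0  0  0  1  1  1  1  1  2  2  2  2  0  0  0  0
G_B(17) = 0.
Combined Grundy value = 0 ⊕ 0 = 0.
A winning move leaves total XOR = 0, i.e. changes one component's Grundy value g to g ⊕ X where X is the current total.
Heap A: target g' = 0⊕0 = 0, but every legal move changes the Grundy value (mex property), so 0 moves.
Heap B: target g' = 0⊕0 = 0, but every legal move changes the Grundy value (mex property), so 0 moves.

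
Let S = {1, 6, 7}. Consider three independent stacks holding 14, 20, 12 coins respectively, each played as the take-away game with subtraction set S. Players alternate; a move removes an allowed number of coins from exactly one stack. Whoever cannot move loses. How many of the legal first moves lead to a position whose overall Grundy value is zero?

All stacks use S = {1, 6, 7}:
G(0) = 0
G(1) = mex{0} = 1
G(2) = mex{1} = 0
G(3) = mex{0} = 1
G(4) = mex{1} = 0
G(5) = mex{0} = 1
G(6) = mex{1,0} = 2
G(7) = mex{2,1,0} = 3
G(8) = mex{3,0,1} = 2
G(9) = mex{2,1,0} = 3
G(10) = mex{3,0,1} = 2
G(11) = mex{2,1,0} = 3
G(12) = mex{3,2,1} = 0
G(13) = mex{0,3,2} = 1
G(14) = mex{1,2,3} = 0
G(15) = mex{0,3,2} = 1
G(16) = mex{1,2,3} = 0
G(17) = mex{0,3,2} = 1
G(18) = mex{1,0,3} = 2
G(19) = mex{2,1,0} = 3
G(20) = mex{3,0,1} = 2
Stack A: G(14) = 0.
Stack B: G(20) = 2.
Stack C: G(12) = 0.
Combined Grundy value = 0 ⊕ 2 ⊕ 0 = 2.
A winning move leaves total XOR = 0, i.e. changes one component's Grundy value g to g ⊕ X where X is the current total.
Stack A: need g' = 0⊕2 = 2. Options: 14−1→G=1, 14−6→G=2, 14−7→G=3. Hits: 1.
Stack B: need g' = 2⊕2 = 0. Options: 20−1→G=3, 20−6→G=0, 20−7→G=1. Hits: 1.
Stack C: need g' = 0⊕2 = 2. Options: 12−1→G=3, 12−6→G=2, 12−7→G=1. Hits: 1.

3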